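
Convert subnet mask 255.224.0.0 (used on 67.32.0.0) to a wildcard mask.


Subnet mask: 255.224.0.0
Wildcard = 255.255.255.255 - subnet mask
255 - 255 = 0
255 - 224 = 31
255 - 0 = 255
255 - 0 = 255
Wildcard: 0.31.255.255


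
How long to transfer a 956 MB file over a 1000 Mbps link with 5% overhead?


Effective throughput = 1000 * (1 - 5/100) = 950 Mbps
File size in Mb = 956 * 8 = 7648 Mb
Time = 7648 / 950
Time = 8.0505 seconds


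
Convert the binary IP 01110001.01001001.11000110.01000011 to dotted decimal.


01110001 = 113
01001001 = 73
11000110 = 198
01000011 = 67
IP: 113.73.198.67


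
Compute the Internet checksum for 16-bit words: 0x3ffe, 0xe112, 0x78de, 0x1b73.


Sum all words (with carry folding):
+ 0x3ffe = 0x3ffe
+ 0xe112 = 0x2111
+ 0x78de = 0x99ef
+ 0x1b73 = 0xb562
One's complement: ~0xb562
Checksum = 0x4a9d


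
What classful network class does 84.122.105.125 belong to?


First octet: 84
Binary: 01010100
0xxxxxxx -> Class A (1-126)
Class A, default mask 255.0.0.0 (/8)


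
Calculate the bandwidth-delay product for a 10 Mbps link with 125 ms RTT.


BDP = bandwidth * RTT
= 10 Mbps * 125 ms
= 10 * 1e6 * 125 / 1000 bits
= 1250000 bits
= 156250 bytes
= 152.5879 KB
BDP = 1250000 bits (156250 bytes)


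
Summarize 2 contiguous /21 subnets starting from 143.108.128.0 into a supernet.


Original prefix: /21
Number of subnets: 2 = 2^1
New prefix = 21 - 1 = 20
Supernet: 143.108.128.0/20


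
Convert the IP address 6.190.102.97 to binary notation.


6 = 00000110
190 = 10111110
102 = 01100110
97 = 01100001
Binary: 00000110.10111110.01100110.01100001


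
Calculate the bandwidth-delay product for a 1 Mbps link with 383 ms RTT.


BDP = bandwidth * RTT
= 1 Mbps * 383 ms
= 1 * 1e6 * 383 / 1000 bits
= 383000 bits
= 47875 bytes
= 46.7529 KB
BDP = 383000 bits (47875 bytes)


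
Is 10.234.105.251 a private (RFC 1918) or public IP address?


RFC 1918 private ranges:
  10.0.0.0/8 (10.0.0.0 - 10.255.255.255)
  172.16.0.0/12 (172.16.0.0 - 172.31.255.255)
  192.168.0.0/16 (192.168.0.0 - 192.168.255.255)
Private (in 10.0.0.0/8)


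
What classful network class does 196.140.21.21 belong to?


First octet: 196
Binary: 11000100
110xxxxx -> Class C (192-223)
Class C, default mask 255.255.255.0 (/24)


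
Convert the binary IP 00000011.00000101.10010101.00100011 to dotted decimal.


00000011 = 3
00000101 = 5
10010101 = 149
00100011 = 35
IP: 3.5.149.35


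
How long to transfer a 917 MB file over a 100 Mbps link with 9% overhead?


Effective throughput = 100 * (1 - 9/100) = 91 Mbps
File size in Mb = 917 * 8 = 7336 Mb
Time = 7336 / 91
Time = 80.6154 seconds


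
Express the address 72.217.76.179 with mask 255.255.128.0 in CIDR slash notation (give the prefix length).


Binary: 11111111.11111111.10000000.00000000
Count leading 1s
Prefix: /17


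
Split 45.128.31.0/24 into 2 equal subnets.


New prefix = 24 + 1 = 25
Each subnet has 128 addresses
  45.128.31.0/25
  45.128.31.128/25
Subnets: 45.128.31.0/25, 45.128.31.128/25


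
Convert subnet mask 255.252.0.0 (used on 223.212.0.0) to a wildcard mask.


Subnet mask: 255.252.0.0
Wildcard = 255.255.255.255 - subnet mask
255 - 255 = 0
255 - 252 = 3
255 - 0 = 255
255 - 0 = 255
Wildcard: 0.3.255.255


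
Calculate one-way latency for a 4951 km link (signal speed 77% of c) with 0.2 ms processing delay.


Speed = 0.77 * 3e5 km/s = 231000 km/s
Propagation delay = 4951 / 231000 = 0.0214 s = 21.4329 ms
Processing delay = 0.2 ms
Total one-way latency = 21.6329 ms


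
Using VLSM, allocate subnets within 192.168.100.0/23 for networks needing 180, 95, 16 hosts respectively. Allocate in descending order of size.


180 hosts -> /24 (254 usable): 192.168.100.0/24
95 hosts -> /25 (126 usable): 192.168.101.0/25
16 hosts -> /27 (30 usable): 192.168.101.128/27
Allocation: 192.168.100.0/24 (180 hosts, 254 usable); 192.168.101.0/25 (95 hosts, 126 usable); 192.168.101.128/27 (16 hosts, 30 usable)


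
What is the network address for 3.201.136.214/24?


IP:   00000011.11001001.10001000.11010110
Mask: 11111111.11111111.11111111.00000000
AND operation:
Net:  00000011.11001001.10001000.00000000
Network: 3.201.136.0/24


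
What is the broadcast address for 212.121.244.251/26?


Network: 212.121.244.192/26
Host bits = 6
Set all host bits to 1:
Broadcast: 212.121.244.255


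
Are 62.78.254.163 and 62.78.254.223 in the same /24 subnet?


Mask: 255.255.255.0
62.78.254.163 AND mask = 62.78.254.0
62.78.254.223 AND mask = 62.78.254.0
Yes, same subnet (62.78.254.0)


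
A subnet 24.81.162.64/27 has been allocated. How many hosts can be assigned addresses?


Host bits = 32 - 27 = 5
Total addresses = 2^5 = 32
Usable = total - 2 (network and broadcast)
Usable hosts: 30


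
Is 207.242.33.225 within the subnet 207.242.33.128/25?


Subnet network: 207.242.33.128
Test IP AND mask: 207.242.33.128
Yes, 207.242.33.225 is in 207.242.33.128/25


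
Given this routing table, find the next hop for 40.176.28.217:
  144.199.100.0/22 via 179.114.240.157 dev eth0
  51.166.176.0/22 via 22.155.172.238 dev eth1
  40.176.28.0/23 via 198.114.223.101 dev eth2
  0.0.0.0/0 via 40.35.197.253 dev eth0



Longest prefix match for 40.176.28.217:
  /22 144.199.100.0: no
  /22 51.166.176.0: no
  /23 40.176.28.0: MATCH
  /0 0.0.0.0: MATCH
Selected: next-hop 198.114.223.101 via eth2 (matched /23)


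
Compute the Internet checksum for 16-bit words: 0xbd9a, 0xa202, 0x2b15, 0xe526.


Sum all words (with carry folding):
+ 0xbd9a = 0xbd9a
+ 0xa202 = 0x5f9d
+ 0x2b15 = 0x8ab2
+ 0xe526 = 0x6fd9
One's complement: ~0x6fd9
Checksum = 0x9026


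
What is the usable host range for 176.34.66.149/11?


Network: 176.32.0.0
Broadcast: 176.63.255.255
First usable = network + 1
Last usable = broadcast - 1
Range: 176.32.0.1 to 176.63.255.254


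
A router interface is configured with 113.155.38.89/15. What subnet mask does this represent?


/15 means 15 network bits, 17 host bits
Binary: 11111111111111100000000000000000
Mask: 255.254.0.0


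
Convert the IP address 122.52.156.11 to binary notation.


122 = 01111010
52 = 00110100
156 = 10011100
11 = 00001011
Binary: 01111010.00110100.10011100.00001011


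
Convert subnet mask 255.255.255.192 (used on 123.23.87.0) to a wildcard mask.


Subnet mask: 255.255.255.192
Wildcard = 255.255.255.255 - subnet mask
255 - 255 = 0
255 - 255 = 0
255 - 255 = 0
255 - 192 = 63
Wildcard: 0.0.0.63


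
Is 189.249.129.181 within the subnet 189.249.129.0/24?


Subnet network: 189.249.129.0
Test IP AND mask: 189.249.129.0
Yes, 189.249.129.181 is in 189.249.129.0/24


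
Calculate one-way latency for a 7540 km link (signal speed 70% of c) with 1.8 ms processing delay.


Speed = 0.7 * 3e5 km/s = 210000 km/s
Propagation delay = 7540 / 210000 = 0.0359 s = 35.9048 ms
Processing delay = 1.8 ms
Total one-way latency = 37.7048 ms


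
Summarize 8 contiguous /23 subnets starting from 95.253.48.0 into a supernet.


Original prefix: /23
Number of subnets: 8 = 2^3
New prefix = 23 - 3 = 20
Supernet: 95.253.48.0/20


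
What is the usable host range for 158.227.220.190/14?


Network: 158.224.0.0
Broadcast: 158.227.255.255
First usable = network + 1
Last usable = broadcast - 1
Range: 158.224.0.1 to 158.227.255.254


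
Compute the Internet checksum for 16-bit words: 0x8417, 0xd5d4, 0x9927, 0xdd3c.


Sum all words (with carry folding):
+ 0x8417 = 0x8417
+ 0xd5d4 = 0x59ec
+ 0x9927 = 0xf313
+ 0xdd3c = 0xd050
One's complement: ~0xd050
Checksum = 0x2faf


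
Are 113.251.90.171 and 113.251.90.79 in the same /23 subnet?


Mask: 255.255.254.0
113.251.90.171 AND mask = 113.251.90.0
113.251.90.79 AND mask = 113.251.90.0
Yes, same subnet (113.251.90.0)


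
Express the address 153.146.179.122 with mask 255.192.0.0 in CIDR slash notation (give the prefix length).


Binary: 11111111.11000000.00000000.00000000
Count leading 1s
Prefix: /10


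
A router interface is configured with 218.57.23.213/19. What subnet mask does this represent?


/19 means 19 network bits, 13 host bits
Binary: 11111111111111111110000000000000
Mask: 255.255.224.0


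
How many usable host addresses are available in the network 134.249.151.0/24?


Host bits = 32 - 24 = 8
Total addresses = 2^8 = 256
Usable = total - 2 (network and broadcast)
Usable hosts: 254


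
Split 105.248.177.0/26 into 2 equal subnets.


New prefix = 26 + 1 = 27
Each subnet has 32 addresses
  105.248.177.0/27
  105.248.177.32/27
Subnets: 105.248.177.0/27, 105.248.177.32/27


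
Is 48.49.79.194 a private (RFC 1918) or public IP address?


RFC 1918 private ranges:
  10.0.0.0/8 (10.0.0.0 - 10.255.255.255)
  172.16.0.0/12 (172.16.0.0 - 172.31.255.255)
  192.168.0.0/16 (192.168.0.0 - 192.168.255.255)
Public (not in any RFC 1918 range)


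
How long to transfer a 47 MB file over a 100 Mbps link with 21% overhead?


Effective throughput = 100 * (1 - 21/100) = 79 Mbps
File size in Mb = 47 * 8 = 376 Mb
Time = 376 / 79
Time = 4.7595 seconds


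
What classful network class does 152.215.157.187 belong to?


First octet: 152
Binary: 10011000
10xxxxxx -> Class B (128-191)
Class B, default mask 255.255.0.0 (/16)


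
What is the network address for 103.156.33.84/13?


IP:   01100111.10011100.00100001.01010100
Mask: 11111111.11111000.00000000.00000000
AND operation:
Net:  01100111.10011000.00000000.00000000
Network: 103.152.0.0/13


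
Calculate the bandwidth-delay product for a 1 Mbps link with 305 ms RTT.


BDP = bandwidth * RTT
= 1 Mbps * 305 ms
= 1 * 1e6 * 305 / 1000 bits
= 305000 bits
= 38125 bytes
= 37.2314 KB
BDP = 305000 bits (38125 bytes)


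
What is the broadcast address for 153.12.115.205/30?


Network: 153.12.115.204/30
Host bits = 2
Set all host bits to 1:
Broadcast: 153.12.115.207


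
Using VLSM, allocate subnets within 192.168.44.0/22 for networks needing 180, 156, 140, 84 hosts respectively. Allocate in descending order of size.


180 hosts -> /24 (254 usable): 192.168.44.0/24
156 hosts -> /24 (254 usable): 192.168.45.0/24
140 hosts -> /24 (254 usable): 192.168.46.0/24
84 hosts -> /25 (126 usable): 192.168.47.0/25
Allocation: 192.168.44.0/24 (180 hosts, 254 usable); 192.168.45.0/24 (156 hosts, 254 usable); 192.168.46.0/24 (140 hosts, 254 usable); 192.168.47.0/25 (84 hosts, 126 usable)


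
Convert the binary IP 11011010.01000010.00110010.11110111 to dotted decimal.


11011010 = 218
01000010 = 66
00110010 = 50
11110111 = 247
IP: 218.66.50.247


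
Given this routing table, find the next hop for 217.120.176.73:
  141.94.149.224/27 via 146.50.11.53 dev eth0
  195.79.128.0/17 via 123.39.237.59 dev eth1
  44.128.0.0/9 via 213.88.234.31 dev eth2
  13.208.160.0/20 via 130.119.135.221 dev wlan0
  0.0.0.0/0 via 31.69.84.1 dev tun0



Longest prefix match for 217.120.176.73:
  /27 141.94.149.224: no
  /17 195.79.128.0: no
  /9 44.128.0.0: no
  /20 13.208.160.0: no
  /0 0.0.0.0: MATCH
Selected: next-hop 31.69.84.1 via tun0 (matched /0)


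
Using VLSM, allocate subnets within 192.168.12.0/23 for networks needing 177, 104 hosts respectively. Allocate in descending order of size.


177 hosts -> /24 (254 usable): 192.168.12.0/24
104 hosts -> /25 (126 usable): 192.168.13.0/25
Allocation: 192.168.12.0/24 (177 hosts, 254 usable); 192.168.13.0/25 (104 hosts, 126 usable)


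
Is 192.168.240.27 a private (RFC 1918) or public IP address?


RFC 1918 private ranges:
  10.0.0.0/8 (10.0.0.0 - 10.255.255.255)
  172.16.0.0/12 (172.16.0.0 - 172.31.255.255)
  192.168.0.0/16 (192.168.0.0 - 192.168.255.255)
Private (in 192.168.0.0/16)


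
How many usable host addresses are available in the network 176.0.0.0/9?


Host bits = 32 - 9 = 23
Total addresses = 2^23 = 8388608
Usable = total - 2 (network and broadcast)
Usable hosts: 8388606


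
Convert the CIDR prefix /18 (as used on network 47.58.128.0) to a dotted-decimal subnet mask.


/18 means 18 network bits, 14 host bits
Binary: 11111111111111111100000000000000
Mask: 255.255.192.0


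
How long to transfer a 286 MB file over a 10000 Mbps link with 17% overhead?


Effective throughput = 10000 * (1 - 17/100) = 8300 Mbps
File size in Mb = 286 * 8 = 2288 Mb
Time = 2288 / 8300
Time = 0.2757 seconds


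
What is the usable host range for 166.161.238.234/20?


Network: 166.161.224.0
Broadcast: 166.161.239.255
First usable = network + 1
Last usable = broadcast - 1
Range: 166.161.224.1 to 166.161.239.254


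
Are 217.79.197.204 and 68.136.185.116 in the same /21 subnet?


Mask: 255.255.248.0
217.79.197.204 AND mask = 217.79.192.0
68.136.185.116 AND mask = 68.136.184.0
No, different subnets (217.79.192.0 vs 68.136.184.0)


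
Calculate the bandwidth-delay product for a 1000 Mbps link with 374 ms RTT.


BDP = bandwidth * RTT
= 1000 Mbps * 374 ms
= 1000 * 1e6 * 374 / 1000 bits
= 374000000 bits
= 46750000 bytes
= 45654.2969 KB
BDP = 374000000 bits (46750000 bytes)


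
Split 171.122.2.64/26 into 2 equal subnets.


New prefix = 26 + 1 = 27
Each subnet has 32 addresses
  171.122.2.64/27
  171.122.2.96/27
Subnets: 171.122.2.64/27, 171.122.2.96/27


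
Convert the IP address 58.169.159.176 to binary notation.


58 = 00111010
169 = 10101001
159 = 10011111
176 = 10110000
Binary: 00111010.10101001.10011111.10110000


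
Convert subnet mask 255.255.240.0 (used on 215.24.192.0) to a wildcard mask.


Subnet mask: 255.255.240.0
Wildcard = 255.255.255.255 - subnet mask
255 - 255 = 0
255 - 255 = 0
255 - 240 = 15
255 - 0 = 255
Wildcard: 0.0.15.255


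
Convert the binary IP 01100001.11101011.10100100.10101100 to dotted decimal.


01100001 = 97
11101011 = 235
10100100 = 164
10101100 = 172
IP: 97.235.164.172


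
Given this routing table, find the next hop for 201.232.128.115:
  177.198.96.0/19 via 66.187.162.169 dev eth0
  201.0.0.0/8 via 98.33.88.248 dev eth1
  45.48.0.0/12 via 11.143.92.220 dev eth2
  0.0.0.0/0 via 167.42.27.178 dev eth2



Longest prefix match for 201.232.128.115:
  /19 177.198.96.0: no
  /8 201.0.0.0: MATCH
  /12 45.48.0.0: no
  /0 0.0.0.0: MATCH
Selected: next-hop 98.33.88.248 via eth1 (matched /8)


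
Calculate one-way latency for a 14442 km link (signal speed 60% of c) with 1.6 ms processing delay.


Speed = 0.6 * 3e5 km/s = 180000 km/s
Propagation delay = 14442 / 180000 = 0.0802 s = 80.2333 ms
Processing delay = 1.6 ms
Total one-way latency = 81.8333 ms


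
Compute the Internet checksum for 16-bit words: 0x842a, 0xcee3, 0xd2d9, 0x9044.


Sum all words (with carry folding):
+ 0x842a = 0x842a
+ 0xcee3 = 0x530e
+ 0xd2d9 = 0x25e8
+ 0x9044 = 0xb62c
One's complement: ~0xb62c
Checksum = 0x49d3


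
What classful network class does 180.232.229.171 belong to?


First octet: 180
Binary: 10110100
10xxxxxx -> Class B (128-191)
Class B, default mask 255.255.0.0 (/16)


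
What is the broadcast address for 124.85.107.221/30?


Network: 124.85.107.220/30
Host bits = 2
Set all host bits to 1:
Broadcast: 124.85.107.223


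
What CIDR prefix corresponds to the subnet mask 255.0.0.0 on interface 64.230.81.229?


Binary: 11111111.00000000.00000000.00000000
Count leading 1s
Prefix: /8


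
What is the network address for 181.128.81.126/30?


IP:   10110101.10000000.01010001.01111110
Mask: 11111111.11111111.11111111.11111100
AND operation:
Net:  10110101.10000000.01010001.01111100
Network: 181.128.81.124/30


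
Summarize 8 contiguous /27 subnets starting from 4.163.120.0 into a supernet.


Original prefix: /27
Number of subnets: 8 = 2^3
New prefix = 27 - 3 = 24
Supernet: 4.163.120.0/24


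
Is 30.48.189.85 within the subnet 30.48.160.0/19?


Subnet network: 30.48.160.0
Test IP AND mask: 30.48.160.0
Yes, 30.48.189.85 is in 30.48.160.0/19


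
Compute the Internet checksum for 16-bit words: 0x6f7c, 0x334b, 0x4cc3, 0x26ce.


Sum all words (with carry folding):
+ 0x6f7c = 0x6f7c
+ 0x334b = 0xa2c7
+ 0x4cc3 = 0xef8a
+ 0x26ce = 0x1659
One's complement: ~0x1659
Checksum = 0xe9a6


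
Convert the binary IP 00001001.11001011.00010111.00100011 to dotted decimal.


00001001 = 9
11001011 = 203
00010111 = 23
00100011 = 35
IP: 9.203.23.35


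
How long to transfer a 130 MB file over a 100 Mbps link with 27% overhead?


Effective throughput = 100 * (1 - 27/100) = 73 Mbps
File size in Mb = 130 * 8 = 1040 Mb
Time = 1040 / 73
Time = 14.2466 seconds


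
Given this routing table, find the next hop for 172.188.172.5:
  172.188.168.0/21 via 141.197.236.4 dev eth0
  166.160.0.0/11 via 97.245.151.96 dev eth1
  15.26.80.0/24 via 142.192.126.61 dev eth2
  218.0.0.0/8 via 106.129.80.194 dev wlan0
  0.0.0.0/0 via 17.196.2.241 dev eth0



Longest prefix match for 172.188.172.5:
  /21 172.188.168.0: MATCH
  /11 166.160.0.0: no
  /24 15.26.80.0: no
  /8 218.0.0.0: no
  /0 0.0.0.0: MATCH
Selected: next-hop 141.197.236.4 via eth0 (matched /21)


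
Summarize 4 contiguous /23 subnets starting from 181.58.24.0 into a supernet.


Original prefix: /23
Number of subnets: 4 = 2^2
New prefix = 23 - 2 = 21
Supernet: 181.58.24.0/21


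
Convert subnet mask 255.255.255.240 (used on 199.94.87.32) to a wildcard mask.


Subnet mask: 255.255.255.240
Wildcard = 255.255.255.255 - subnet mask
255 - 255 = 0
255 - 255 = 0
255 - 255 = 0
255 - 240 = 15
Wildcard: 0.0.0.15


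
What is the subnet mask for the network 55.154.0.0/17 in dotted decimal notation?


/17 means 17 network bits, 15 host bits
Binary: 11111111111111111000000000000000
Mask: 255.255.128.0


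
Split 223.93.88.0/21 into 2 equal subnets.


New prefix = 21 + 1 = 22
Each subnet has 1024 addresses
  223.93.88.0/22
  223.93.92.0/22
Subnets: 223.93.88.0/22, 223.93.92.0/22


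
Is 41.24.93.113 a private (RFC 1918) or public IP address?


RFC 1918 private ranges:
  10.0.0.0/8 (10.0.0.0 - 10.255.255.255)
  172.16.0.0/12 (172.16.0.0 - 172.31.255.255)
  192.168.0.0/16 (192.168.0.0 - 192.168.255.255)
Public (not in any RFC 1918 range)


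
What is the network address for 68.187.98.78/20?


IP:   01000100.10111011.01100010.01001110
Mask: 11111111.11111111.11110000.00000000
AND operation:
Net:  01000100.10111011.01100000.00000000
Network: 68.187.96.0/20


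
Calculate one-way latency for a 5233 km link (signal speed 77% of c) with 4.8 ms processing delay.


Speed = 0.77 * 3e5 km/s = 231000 km/s
Propagation delay = 5233 / 231000 = 0.0227 s = 22.6537 ms
Processing delay = 4.8 ms
Total one-way latency = 27.4537 ms


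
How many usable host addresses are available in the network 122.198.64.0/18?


Host bits = 32 - 18 = 14
Total addresses = 2^14 = 16384
Usable = total - 2 (network and broadcast)
Usable hosts: 16382


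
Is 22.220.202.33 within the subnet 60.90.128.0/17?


Subnet network: 60.90.128.0
Test IP AND mask: 22.220.128.0
No, 22.220.202.33 is not in 60.90.128.0/17


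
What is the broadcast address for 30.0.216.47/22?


Network: 30.0.216.0/22
Host bits = 10
Set all host bits to 1:
Broadcast: 30.0.219.255


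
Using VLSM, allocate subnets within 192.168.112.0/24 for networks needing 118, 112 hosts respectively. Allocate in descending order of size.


118 hosts -> /25 (126 usable): 192.168.112.0/25
112 hosts -> /25 (126 usable): 192.168.112.128/25
Allocation: 192.168.112.0/25 (118 hosts, 126 usable); 192.168.112.128/25 (112 hosts, 126 usable)


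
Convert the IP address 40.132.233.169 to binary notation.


40 = 00101000
132 = 10000100
233 = 11101001
169 = 10101001
Binary: 00101000.10000100.11101001.10101001


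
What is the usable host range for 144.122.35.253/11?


Network: 144.96.0.0
Broadcast: 144.127.255.255
First usable = network + 1
Last usable = broadcast - 1
Range: 144.96.0.1 to 144.127.255.254


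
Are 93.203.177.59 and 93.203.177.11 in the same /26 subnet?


Mask: 255.255.255.192
93.203.177.59 AND mask = 93.203.177.0
93.203.177.11 AND mask = 93.203.177.0
Yes, same subnet (93.203.177.0)


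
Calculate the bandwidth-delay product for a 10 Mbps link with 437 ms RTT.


BDP = bandwidth * RTT
= 10 Mbps * 437 ms
= 10 * 1e6 * 437 / 1000 bits
= 4370000 bits
= 546250 bytes
= 533.4473 KB
BDP = 4370000 bits (546250 bytes)


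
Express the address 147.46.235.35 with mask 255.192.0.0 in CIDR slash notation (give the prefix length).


Binary: 11111111.11000000.00000000.00000000
Count leading 1s
Prefix: /10


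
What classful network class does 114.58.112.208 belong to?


First octet: 114
Binary: 01110010
0xxxxxxx -> Class A (1-126)
Class A, default mask 255.0.0.0 (/8)


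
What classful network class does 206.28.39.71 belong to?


First octet: 206
Binary: 11001110
110xxxxx -> Class C (192-223)
Class C, default mask 255.255.255.0 (/24)


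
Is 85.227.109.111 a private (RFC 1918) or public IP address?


RFC 1918 private ranges:
  10.0.0.0/8 (10.0.0.0 - 10.255.255.255)
  172.16.0.0/12 (172.16.0.0 - 172.31.255.255)
  192.168.0.0/16 (192.168.0.0 - 192.168.255.255)
Public (not in any RFC 1918 range)


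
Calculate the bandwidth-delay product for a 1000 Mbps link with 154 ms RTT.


BDP = bandwidth * RTT
= 1000 Mbps * 154 ms
= 1000 * 1e6 * 154 / 1000 bits
= 154000000 bits
= 19250000 bytes
= 18798.8281 KB
BDP = 154000000 bits (19250000 bytes)


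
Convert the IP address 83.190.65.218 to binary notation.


83 = 01010011
190 = 10111110
65 = 01000001
218 = 11011010
Binary: 01010011.10111110.01000001.11011010


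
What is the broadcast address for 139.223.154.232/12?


Network: 139.208.0.0/12
Host bits = 20
Set all host bits to 1:
Broadcast: 139.223.255.255


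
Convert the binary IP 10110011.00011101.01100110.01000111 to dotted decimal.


10110011 = 179
00011101 = 29
01100110 = 102
01000111 = 71
IP: 179.29.102.71


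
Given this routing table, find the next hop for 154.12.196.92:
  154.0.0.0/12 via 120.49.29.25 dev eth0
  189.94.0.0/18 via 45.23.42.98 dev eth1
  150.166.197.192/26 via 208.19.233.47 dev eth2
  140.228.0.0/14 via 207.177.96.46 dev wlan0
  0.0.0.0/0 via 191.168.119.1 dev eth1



Longest prefix match for 154.12.196.92:
  /12 154.0.0.0: MATCH
  /18 189.94.0.0: no
  /26 150.166.197.192: no
  /14 140.228.0.0: no
  /0 0.0.0.0: MATCH
Selected: next-hop 120.49.29.25 via eth0 (matched /12)


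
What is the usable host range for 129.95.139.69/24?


Network: 129.95.139.0
Broadcast: 129.95.139.255
First usable = network + 1
Last usable = broadcast - 1
Range: 129.95.139.1 to 129.95.139.254


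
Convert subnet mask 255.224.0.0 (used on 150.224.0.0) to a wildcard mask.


Subnet mask: 255.224.0.0
Wildcard = 255.255.255.255 - subnet mask
255 - 255 = 0
255 - 224 = 31
255 - 0 = 255
255 - 0 = 255
Wildcard: 0.31.255.255


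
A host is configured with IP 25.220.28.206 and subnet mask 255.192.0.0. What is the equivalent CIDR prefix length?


Binary: 11111111.11000000.00000000.00000000
Count leading 1s
Prefix: /10


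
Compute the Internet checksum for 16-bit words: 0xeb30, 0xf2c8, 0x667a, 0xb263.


Sum all words (with carry folding):
+ 0xeb30 = 0xeb30
+ 0xf2c8 = 0xddf9
+ 0x667a = 0x4474
+ 0xb263 = 0xf6d7
One's complement: ~0xf6d7
Checksum = 0x0928


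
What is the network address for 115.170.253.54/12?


IP:   01110011.10101010.11111101.00110110
Mask: 11111111.11110000.00000000.00000000
AND operation:
Net:  01110011.10100000.00000000.00000000
Network: 115.160.0.0/12


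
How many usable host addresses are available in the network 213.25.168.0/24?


Host bits = 32 - 24 = 8
Total addresses = 2^8 = 256
Usable = total - 2 (network and broadcast)
Usable hosts: 254


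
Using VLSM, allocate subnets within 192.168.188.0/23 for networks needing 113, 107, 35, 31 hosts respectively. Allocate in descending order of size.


113 hosts -> /25 (126 usable): 192.168.188.0/25
107 hosts -> /25 (126 usable): 192.168.188.128/25
35 hosts -> /26 (62 usable): 192.168.189.0/26
31 hosts -> /26 (62 usable): 192.168.189.64/26
Allocation: 192.168.188.0/25 (113 hosts, 126 usable); 192.168.188.128/25 (107 hosts, 126 usable); 192.168.189.0/26 (35 hosts, 62 usable); 192.168.189.64/26 (31 hosts, 62 usable)


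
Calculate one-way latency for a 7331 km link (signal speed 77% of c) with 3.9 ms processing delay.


Speed = 0.77 * 3e5 km/s = 231000 km/s
Propagation delay = 7331 / 231000 = 0.0317 s = 31.7359 ms
Processing delay = 3.9 ms
Total one-way latency = 35.6359 ms


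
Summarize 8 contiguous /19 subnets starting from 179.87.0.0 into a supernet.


Original prefix: /19
Number of subnets: 8 = 2^3
New prefix = 19 - 3 = 16
Supernet: 179.87.0.0/16


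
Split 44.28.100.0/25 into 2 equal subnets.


New prefix = 25 + 1 = 26
Each subnet has 64 addresses
  44.28.100.0/26
  44.28.100.64/26
Subnets: 44.28.100.0/26, 44.28.100.64/26


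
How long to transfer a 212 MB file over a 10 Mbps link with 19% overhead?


Effective throughput = 10 * (1 - 19/100) = 8.1 Mbps
File size in Mb = 212 * 8 = 1696 Mb
Time = 1696 / 8.1
Time = 209.3827 seconds


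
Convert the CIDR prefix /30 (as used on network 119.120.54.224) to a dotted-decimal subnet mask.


/30 means 30 network bits, 2 host bits
Binary: 11111111111111111111111111111100
Mask: 255.255.255.252


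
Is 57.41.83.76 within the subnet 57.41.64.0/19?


Subnet network: 57.41.64.0
Test IP AND mask: 57.41.64.0
Yes, 57.41.83.76 is in 57.41.64.0/19


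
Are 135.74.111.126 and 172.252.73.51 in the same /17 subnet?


Mask: 255.255.128.0
135.74.111.126 AND mask = 135.74.0.0
172.252.73.51 AND mask = 172.252.0.0
No, different subnets (135.74.0.0 vs 172.252.0.0)


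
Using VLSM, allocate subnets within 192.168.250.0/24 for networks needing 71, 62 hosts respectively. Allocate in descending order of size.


71 hosts -> /25 (126 usable): 192.168.250.0/25
62 hosts -> /26 (62 usable): 192.168.250.128/26
Allocation: 192.168.250.0/25 (71 hosts, 126 usable); 192.168.250.128/26 (62 hosts, 62 usable)


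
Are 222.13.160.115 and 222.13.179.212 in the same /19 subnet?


Mask: 255.255.224.0
222.13.160.115 AND mask = 222.13.160.0
222.13.179.212 AND mask = 222.13.160.0
Yes, same subnet (222.13.160.0)


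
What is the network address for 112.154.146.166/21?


IP:   01110000.10011010.10010010.10100110
Mask: 11111111.11111111.11111000.00000000
AND operation:
Net:  01110000.10011010.10010000.00000000
Network: 112.154.144.0/21


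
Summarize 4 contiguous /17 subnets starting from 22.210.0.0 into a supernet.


Original prefix: /17
Number of subnets: 4 = 2^2
New prefix = 17 - 2 = 15
Supernet: 22.210.0.0/15


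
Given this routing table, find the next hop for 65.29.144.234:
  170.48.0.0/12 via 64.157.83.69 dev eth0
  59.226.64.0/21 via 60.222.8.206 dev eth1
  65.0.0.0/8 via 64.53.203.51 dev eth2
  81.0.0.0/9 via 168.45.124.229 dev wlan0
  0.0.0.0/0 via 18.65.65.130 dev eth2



Longest prefix match for 65.29.144.234:
  /12 170.48.0.0: no
  /21 59.226.64.0: no
  /8 65.0.0.0: MATCH
  /9 81.0.0.0: no
  /0 0.0.0.0: MATCH
Selected: next-hop 64.53.203.51 via eth2 (matched /8)


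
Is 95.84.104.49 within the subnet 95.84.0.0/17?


Subnet network: 95.84.0.0
Test IP AND mask: 95.84.0.0
Yes, 95.84.104.49 is in 95.84.0.0/17


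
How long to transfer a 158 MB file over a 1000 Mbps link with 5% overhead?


Effective throughput = 1000 * (1 - 5/100) = 950 Mbps
File size in Mb = 158 * 8 = 1264 Mb
Time = 1264 / 950
Time = 1.3305 seconds


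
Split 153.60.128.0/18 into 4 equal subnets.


New prefix = 18 + 2 = 20
Each subnet has 4096 addresses
  153.60.128.0/20
  153.60.144.0/20
  153.60.160.0/20
  153.60.176.0/20
Subnets: 153.60.128.0/20, 153.60.144.0/20, 153.60.160.0/20, 153.60.176.0/20


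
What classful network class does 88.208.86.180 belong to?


First octet: 88
Binary: 01011000
0xxxxxxx -> Class A (1-126)
Class A, default mask 255.0.0.0 (/8)


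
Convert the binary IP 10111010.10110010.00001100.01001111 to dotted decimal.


10111010 = 186
10110010 = 178
00001100 = 12
01001111 = 79
IP: 186.178.12.79


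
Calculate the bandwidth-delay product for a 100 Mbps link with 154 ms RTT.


BDP = bandwidth * RTT
= 100 Mbps * 154 ms
= 100 * 1e6 * 154 / 1000 bits
= 15400000 bits
= 1925000 bytes
= 1879.8828 KB
BDP = 15400000 bits (1925000 bytes)


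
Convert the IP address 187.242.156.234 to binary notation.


187 = 10111011
242 = 11110010
156 = 10011100
234 = 11101010
Binary: 10111011.11110010.10011100.11101010


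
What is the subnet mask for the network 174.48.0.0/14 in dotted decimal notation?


/14 means 14 network bits, 18 host bits
Binary: 11111111111111000000000000000000
Mask: 255.252.0.0


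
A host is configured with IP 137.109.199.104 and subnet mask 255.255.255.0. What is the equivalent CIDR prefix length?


Binary: 11111111.11111111.11111111.00000000
Count leading 1s
Prefix: /24


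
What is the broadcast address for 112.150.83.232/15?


Network: 112.150.0.0/15
Host bits = 17
Set all host bits to 1:
Broadcast: 112.151.255.255


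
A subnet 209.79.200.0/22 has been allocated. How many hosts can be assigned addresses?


Host bits = 32 - 22 = 10
Total addresses = 2^10 = 1024
Usable = total - 2 (network and broadcast)
Usable hosts: 1022


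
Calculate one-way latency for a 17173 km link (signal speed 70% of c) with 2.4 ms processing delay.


Speed = 0.7 * 3e5 km/s = 210000 km/s
Propagation delay = 17173 / 210000 = 0.0818 s = 81.7762 ms
Processing delay = 2.4 ms
Total one-way latency = 84.1762 ms


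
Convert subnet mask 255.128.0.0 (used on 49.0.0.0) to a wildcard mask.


Subnet mask: 255.128.0.0
Wildcard = 255.255.255.255 - subnet mask
255 - 255 = 0
255 - 128 = 127
255 - 0 = 255
255 - 0 = 255
Wildcard: 0.127.255.255


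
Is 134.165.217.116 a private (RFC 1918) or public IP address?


RFC 1918 private ranges:
  10.0.0.0/8 (10.0.0.0 - 10.255.255.255)
  172.16.0.0/12 (172.16.0.0 - 172.31.255.255)
  192.168.0.0/16 (192.168.0.0 - 192.168.255.255)
Public (not in any RFC 1918 range)


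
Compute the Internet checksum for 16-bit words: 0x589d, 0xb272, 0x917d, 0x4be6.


Sum all words (with carry folding):
+ 0x589d = 0x589d
+ 0xb272 = 0x0b10
+ 0x917d = 0x9c8d
+ 0x4be6 = 0xe873
One's complement: ~0xe873
Checksum = 0x178c


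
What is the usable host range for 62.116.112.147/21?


Network: 62.116.112.0
Broadcast: 62.116.119.255
First usable = network + 1
Last usable = broadcast - 1
Range: 62.116.112.1 to 62.116.119.254


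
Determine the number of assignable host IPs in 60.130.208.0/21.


Host bits = 32 - 21 = 11
Total addresses = 2^11 = 2048
Usable = total - 2 (network and broadcast)
Usable hosts: 2046


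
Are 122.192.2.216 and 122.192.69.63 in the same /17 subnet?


Mask: 255.255.128.0
122.192.2.216 AND mask = 122.192.0.0
122.192.69.63 AND mask = 122.192.0.0
Yes, same subnet (122.192.0.0)


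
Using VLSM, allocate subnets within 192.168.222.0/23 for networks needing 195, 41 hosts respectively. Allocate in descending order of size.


195 hosts -> /24 (254 usable): 192.168.222.0/24
41 hosts -> /26 (62 usable): 192.168.223.0/26
Allocation: 192.168.222.0/24 (195 hosts, 254 usable); 192.168.223.0/26 (41 hosts, 62 usable)


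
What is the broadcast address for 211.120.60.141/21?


Network: 211.120.56.0/21
Host bits = 11
Set all host bits to 1:
Broadcast: 211.120.63.255


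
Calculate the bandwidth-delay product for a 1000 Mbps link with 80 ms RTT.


BDP = bandwidth * RTT
= 1000 Mbps * 80 ms
= 1000 * 1e6 * 80 / 1000 bits
= 80000000 bits
= 10000000 bytes
= 9765.625 KB
BDP = 80000000 bits (10000000 bytes)


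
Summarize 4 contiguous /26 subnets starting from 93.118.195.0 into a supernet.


Original prefix: /26
Number of subnets: 4 = 2^2
New prefix = 26 - 2 = 24
Supernet: 93.118.195.0/24


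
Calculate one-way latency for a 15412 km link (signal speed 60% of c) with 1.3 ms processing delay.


Speed = 0.6 * 3e5 km/s = 180000 km/s
Propagation delay = 15412 / 180000 = 0.0856 s = 85.6222 ms
Processing delay = 1.3 ms
Total one-way latency = 86.9222 ms


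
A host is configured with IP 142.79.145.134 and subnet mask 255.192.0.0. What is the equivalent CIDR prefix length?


Binary: 11111111.11000000.00000000.00000000
Count leading 1s
Prefix: /10


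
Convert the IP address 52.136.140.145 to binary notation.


52 = 00110100
136 = 10001000
140 = 10001100
145 = 10010001
Binary: 00110100.10001000.10001100.10010001


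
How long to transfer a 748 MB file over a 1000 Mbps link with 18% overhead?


Effective throughput = 1000 * (1 - 18/100) = 820.0 Mbps
File size in Mb = 748 * 8 = 5984 Mb
Time = 5984 / 820.0
Time = 7.2976 seconds


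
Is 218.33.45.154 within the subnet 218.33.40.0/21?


Subnet network: 218.33.40.0
Test IP AND mask: 218.33.40.0
Yes, 218.33.45.154 is in 218.33.40.0/21


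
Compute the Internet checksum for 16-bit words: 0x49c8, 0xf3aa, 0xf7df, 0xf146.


Sum all words (with carry folding):
+ 0x49c8 = 0x49c8
+ 0xf3aa = 0x3d73
+ 0xf7df = 0x3553
+ 0xf146 = 0x269a
One's complement: ~0x269a
Checksum = 0xd965


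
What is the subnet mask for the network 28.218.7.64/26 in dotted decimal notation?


/26 means 26 network bits, 6 host bits
Binary: 11111111111111111111111111000000
Mask: 255.255.255.192


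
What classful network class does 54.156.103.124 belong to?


First octet: 54
Binary: 00110110
0xxxxxxx -> Class A (1-126)
Class A, default mask 255.0.0.0 (/8)


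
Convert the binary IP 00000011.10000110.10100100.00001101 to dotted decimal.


00000011 = 3
10000110 = 134
10100100 = 164
00001101 = 13
IP: 3.134.164.13


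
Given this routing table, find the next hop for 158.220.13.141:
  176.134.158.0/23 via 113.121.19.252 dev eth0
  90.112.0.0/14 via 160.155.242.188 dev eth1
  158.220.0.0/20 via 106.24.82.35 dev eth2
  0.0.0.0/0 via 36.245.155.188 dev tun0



Longest prefix match for 158.220.13.141:
  /23 176.134.158.0: no
  /14 90.112.0.0: no
  /20 158.220.0.0: MATCH
  /0 0.0.0.0: MATCH
Selected: next-hop 106.24.82.35 via eth2 (matched /20)


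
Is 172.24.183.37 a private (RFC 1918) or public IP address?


RFC 1918 private ranges:
  10.0.0.0/8 (10.0.0.0 - 10.255.255.255)
  172.16.0.0/12 (172.16.0.0 - 172.31.255.255)
  192.168.0.0/16 (192.168.0.0 - 192.168.255.255)
Private (in 172.16.0.0/12)


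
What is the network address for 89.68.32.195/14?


IP:   01011001.01000100.00100000.11000011
Mask: 11111111.11111100.00000000.00000000
AND operation:
Net:  01011001.01000100.00000000.00000000
Network: 89.68.0.0/14


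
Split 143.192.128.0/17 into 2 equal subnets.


New prefix = 17 + 1 = 18
Each subnet has 16384 addresses
  143.192.128.0/18
  143.192.192.0/18
Subnets: 143.192.128.0/18, 143.192.192.0/18


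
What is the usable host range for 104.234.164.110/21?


Network: 104.234.160.0
Broadcast: 104.234.167.255
First usable = network + 1
Last usable = broadcast - 1
Range: 104.234.160.1 to 104.234.167.254


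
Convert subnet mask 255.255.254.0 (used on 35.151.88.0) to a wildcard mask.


Subnet mask: 255.255.254.0
Wildcard = 255.255.255.255 - subnet mask
255 - 255 = 0
255 - 255 = 0
255 - 254 = 1
255 - 0 = 255
Wildcard: 0.0.1.255


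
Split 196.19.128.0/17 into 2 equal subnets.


New prefix = 17 + 1 = 18
Each subnet has 16384 addresses
  196.19.128.0/18
  196.19.192.0/18
Subnets: 196.19.128.0/18, 196.19.192.0/18


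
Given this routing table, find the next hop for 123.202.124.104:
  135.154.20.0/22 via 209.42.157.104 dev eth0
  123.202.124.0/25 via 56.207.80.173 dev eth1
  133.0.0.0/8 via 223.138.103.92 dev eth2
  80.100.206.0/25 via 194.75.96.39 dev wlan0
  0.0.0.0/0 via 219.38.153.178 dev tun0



Longest prefix match for 123.202.124.104:
  /22 135.154.20.0: no
  /25 123.202.124.0: MATCH
  /8 133.0.0.0: no
  /25 80.100.206.0: no
  /0 0.0.0.0: MATCH
Selected: next-hop 56.207.80.173 via eth1 (matched /25)


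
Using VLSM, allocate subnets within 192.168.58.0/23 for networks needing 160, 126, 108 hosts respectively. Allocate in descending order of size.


160 hosts -> /24 (254 usable): 192.168.58.0/24
126 hosts -> /25 (126 usable): 192.168.59.0/25
108 hosts -> /25 (126 usable): 192.168.59.128/25
Allocation: 192.168.58.0/24 (160 hosts, 254 usable); 192.168.59.0/25 (126 hosts, 126 usable); 192.168.59.128/25 (108 hosts, 126 usable)


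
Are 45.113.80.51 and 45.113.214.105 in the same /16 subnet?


Mask: 255.255.0.0
45.113.80.51 AND mask = 45.113.0.0
45.113.214.105 AND mask = 45.113.0.0
Yes, same subnet (45.113.0.0)


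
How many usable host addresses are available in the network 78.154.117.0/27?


Host bits = 32 - 27 = 5
Total addresses = 2^5 = 32
Usable = total - 2 (network and broadcast)
Usable hosts: 30


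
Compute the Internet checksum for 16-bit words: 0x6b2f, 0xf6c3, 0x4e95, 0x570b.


Sum all words (with carry folding):
+ 0x6b2f = 0x6b2f
+ 0xf6c3 = 0x61f3
+ 0x4e95 = 0xb088
+ 0x570b = 0x0794
One's complement: ~0x0794
Checksum = 0xf86b


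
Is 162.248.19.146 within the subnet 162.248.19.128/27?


Subnet network: 162.248.19.128
Test IP AND mask: 162.248.19.128
Yes, 162.248.19.146 is in 162.248.19.128/27


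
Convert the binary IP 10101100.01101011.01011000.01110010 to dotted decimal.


10101100 = 172
01101011 = 107
01011000 = 88
01110010 = 114
IP: 172.107.88.114


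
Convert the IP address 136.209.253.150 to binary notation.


136 = 10001000
209 = 11010001
253 = 11111101
150 = 10010110
Binary: 10001000.11010001.11111101.10010110


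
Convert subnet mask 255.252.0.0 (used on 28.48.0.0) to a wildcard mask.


Subnet mask: 255.252.0.0
Wildcard = 255.255.255.255 - subnet mask
255 - 255 = 0
255 - 252 = 3
255 - 0 = 255
255 - 0 = 255
Wildcard: 0.3.255.255


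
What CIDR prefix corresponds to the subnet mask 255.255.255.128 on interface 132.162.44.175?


Binary: 11111111.11111111.11111111.10000000
Count leading 1s
Prefix: /25


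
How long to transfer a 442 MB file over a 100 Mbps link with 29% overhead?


Effective throughput = 100 * (1 - 29/100) = 71 Mbps
File size in Mb = 442 * 8 = 3536 Mb
Time = 3536 / 71
Time = 49.8028 seconds


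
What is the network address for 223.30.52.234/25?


IP:   11011111.00011110.00110100.11101010
Mask: 11111111.11111111.11111111.10000000
AND operation:
Net:  11011111.00011110.00110100.10000000
Network: 223.30.52.128/25


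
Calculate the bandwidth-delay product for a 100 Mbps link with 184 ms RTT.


BDP = bandwidth * RTT
= 100 Mbps * 184 ms
= 100 * 1e6 * 184 / 1000 bits
= 18400000 bits
= 2300000 bytes
= 2246.0938 KB
BDP = 18400000 bits (2300000 bytes)


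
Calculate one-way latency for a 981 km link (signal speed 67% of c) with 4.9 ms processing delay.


Speed = 0.67 * 3e5 km/s = 201000 km/s
Propagation delay = 981 / 201000 = 0.0049 s = 4.8806 ms
Processing delay = 4.9 ms
Total one-way latency = 9.7806 ms


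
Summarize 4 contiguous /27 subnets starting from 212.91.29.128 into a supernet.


Original prefix: /27
Number of subnets: 4 = 2^2
New prefix = 27 - 2 = 25
Supernet: 212.91.29.128/25


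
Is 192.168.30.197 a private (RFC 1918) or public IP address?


RFC 1918 private ranges:
  10.0.0.0/8 (10.0.0.0 - 10.255.255.255)
  172.16.0.0/12 (172.16.0.0 - 172.31.255.255)
  192.168.0.0/16 (192.168.0.0 - 192.168.255.255)
Private (in 192.168.0.0/16)


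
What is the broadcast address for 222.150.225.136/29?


Network: 222.150.225.136/29
Host bits = 3
Set all host bits to 1:
Broadcast: 222.150.225.143


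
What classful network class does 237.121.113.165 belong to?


First octet: 237
Binary: 11101101
1110xxxx -> Class D (224-239)
Class D (multicast), default mask N/A


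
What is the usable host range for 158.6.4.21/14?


Network: 158.4.0.0
Broadcast: 158.7.255.255
First usable = network + 1
Last usable = broadcast - 1
Range: 158.4.0.1 to 158.7.255.254


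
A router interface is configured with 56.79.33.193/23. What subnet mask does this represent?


/23 means 23 network bits, 9 host bits
Binary: 11111111111111111111111000000000
Mask: 255.255.254.0
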